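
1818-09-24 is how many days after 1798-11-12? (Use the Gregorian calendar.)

Nov 12, 1798 → Nov 12, 1799: 365 days.
Nov 12, 1799 → Nov 12, 1800: 365 days.
Nov 12, 1800 → Nov 12, 1801: 365 days.
Nov 12, 1801 → Nov 12, 1802: 365 days.
Nov 12, 1802 → Nov 12, 1803: 365 days.
Nov 12, 1803 → Nov 12, 1804: 366 days (Feb 29, 1804 is in that span).
Nov 12, 1804 → Nov 12, 1805: 365 days.
Nov 12, 1805 → Nov 12, 1806: 365 days.
Nov 12, 1806 → Nov 12, 1807: 365 days.
Nov 12, 1807 → Nov 12, 1808: 366 days (Feb 29, 1808 is in that span).
Nov 12, 1808 → Nov 12, 1809: 365 days.
Nov 12, 1809 → Nov 12, 1810: 365 days.
Nov 12, 1810 → Nov 12, 1811: 365 days.
Nov 12, 1811 → Nov 12, 1812: 366 days (Feb 29, 1812 is in that span).
Nov 12, 1812 → Nov 12, 1813: 365 days.
Nov 12, 1813 → Nov 12, 1814: 365 days.
Nov 12, 1814 → Nov 12, 1815: 365 days.
Nov 12, 1815 → Nov 12, 1816: 366 days (Feb 29, 1816 is in that span).
Nov 12, 1816 → Nov 12, 1817: 365 days.
Nov 12, 1817 → Dec 12, 1817: 30 days (November has 30).
Dec 12, 1817 → Jan 12, 1818: 31 days (December has 31).
Jan 12, 1818 → Feb 12, 1818: 31 days (January has 31).
Feb 12, 1818 → Mar 12, 1818: 28 days (February has 28).
Mar 12, 1818 → Apr 12, 1818: 31 days (March has 31).
Apr 12, 1818 → May 12, 1818: 30 days (April has 30).
May 12, 1818 → Jun 12, 1818: 31 days (May has 31).
Jun 12, 1818 → Jul 12, 1818: 30 days (June has 30).
Jul 12, 1818 → Aug 12, 1818: 31 days (July has 31).
Aug 12, 1818 → Sep 12, 1818: 31 days (August has 31).
Sep 12, 1818 → Sep 24, 1818: 12 days.
Total: 7255 days.

7255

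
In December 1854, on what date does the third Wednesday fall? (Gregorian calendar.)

December 1, 1854 is a Friday.
The first Wednesday is therefore December 6 (5 days later).
The third Wednesday is 6 + 2×7 = December 20.

December 20, 1854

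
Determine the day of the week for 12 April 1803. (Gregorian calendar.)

Doomsday rule: the anchor day for the 1800s is Friday. For year 03: 3÷12 = 0 r 3, and 3÷4 = 0, so 0+3+0 = 3.
Friday + 3 ≡ Monday — that's 1803's doomsday.
In April the doomsday date is Apr 4.
Apr 12 is 8 days after Apr 4; 8 mod 7 = 1, so Monday + 1 = Tuesday.

Tuesday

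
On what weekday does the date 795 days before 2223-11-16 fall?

Nov 16, 2223 is a Sunday.
795 mod 7 = 4, so 795 days before a Sunday is Sunday − 4 = Wednesday.

Wednesday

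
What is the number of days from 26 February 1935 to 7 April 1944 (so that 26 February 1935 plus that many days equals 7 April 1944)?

Feb 26, 1935 → Feb 26, 1936: 365 days.
Feb 26, 1936 → Feb 26, 1937: 366 days (Feb 29, 1936 is in that span).
Feb 26, 1937 → Feb 26, 1938: 365 days.
Feb 26, 1938 → Feb 26, 1939: 365 days.
Feb 26, 1939 → Feb 26, 1940: 365 days.
Feb 26, 1940 → Feb 26, 1941: 366 days (Feb 29, 1940 is in that span).
Feb 26, 1941 → Feb 26, 1942: 365 days.
Feb 26, 1942 → Feb 26, 1943: 365 days.
Feb 26, 1943 → Feb 26, 1944: 365 days.
Feb 26, 1944 → Mar 26, 1944: 29 days (February has 29).
Mar 26, 1944 → Apr 7, 1944: 12 days.
Total: 3328 days.

3328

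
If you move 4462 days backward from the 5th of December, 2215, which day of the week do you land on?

Dec 5, 2215 is a Tuesday.
4462 mod 7 = 3, so 4462 days before a Tuesday is Tuesday − 3 = Saturday.

Saturday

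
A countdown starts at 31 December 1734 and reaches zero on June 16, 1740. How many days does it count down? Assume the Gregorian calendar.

1994

Dec 31, 1734 → Dec 31, 1735: 365 days.
Dec 31, 1735 → Dec 31, 1736: 366 days (Feb 29, 1736 is in that span).
Dec 31, 1736 → Dec 31, 1737: 365 days.
Dec 31, 1737 → Dec 31, 1738: 365 days.
Dec 31, 1738 → Dec 31, 1739: 365 days.
Dec 31, 1739 → Jan 31, 1740: 31 days (December has 31).
Jan 31, 1740 → Feb 29, 1740: 29 days (January has 31).
Feb 29, 1740 → Mar 29, 1740: 29 days (February has 29).
Mar 29, 1740 → Apr 29, 1740: 31 days (March has 31).
Apr 29, 1740 → May 29, 1740: 30 days (April has 30).
May 29, 1740 → Jun 16, 1740: 18 days.
Total: 1994 days.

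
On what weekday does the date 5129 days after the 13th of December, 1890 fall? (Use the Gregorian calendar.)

Thursday

Dec 13, 1890 is a Saturday.
5129 mod 7 = 5, so 5129 days after a Saturday is Saturday + 5 = Thursday.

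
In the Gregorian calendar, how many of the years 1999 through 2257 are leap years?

Multiples of 4 in [1999,2257]: 65.
Of those, multiples of 100: 3 (not leap unless ÷400).
Multiples of 400: 1.
Leap years = 65 − 3 + 1 = 63.

63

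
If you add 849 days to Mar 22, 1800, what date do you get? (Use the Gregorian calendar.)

+365 (one year) → Mar 22, 1801 (484 left).
+365 (one year) → Mar 22, 1802 (119 left).
Mar has 31 days: +10 → Apr 1, 1802 (109 left).
Apr has 30 days: +30 → May 1, 1802 (79 left).
May has 31 days: +31 → Jun 1, 1802 (48 left).
Jun has 30 days: +30 → Jul 1, 1802 (18 left).
+18 → Jul 19, 1802.

July 19, 1802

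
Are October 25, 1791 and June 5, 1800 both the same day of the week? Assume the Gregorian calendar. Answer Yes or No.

From Oct 25, 1791 to Jun 5, 1800 is 3145 days.
3145 mod 7 = 2, so they are different weekdays.
(Oct 25, 1791 is a Tuesday; Jun 5, 1800 is a Thursday.)

No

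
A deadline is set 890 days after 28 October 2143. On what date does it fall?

+366 (one year; includes Feb 29, 2144) → Oct 28, 2144 (524 left).
+365 (one year) → Oct 28, 2145 (159 left).
Oct has 31 days: +4 → Nov 1, 2145 (155 left).
Nov has 30 days: +30 → Dec 1, 2145 (125 left).
Dec has 31 days: +31 → Jan 1, 2146 (94 left).
Jan has 31 days: +31 → Feb 1, 2146 (63 left).
Feb has 28 days: +28 → Mar 1, 2146 (35 left).
Mar has 31 days: +31 → Apr 1, 2146 (4 left).
+4 → Apr 5, 2146.

April 5, 2146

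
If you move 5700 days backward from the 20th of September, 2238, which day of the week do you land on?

First find the weekday of Sep 20, 2238. Doomsday rule: the anchor day for the 2200s is Friday. For year 38: 38÷12 = 3 r 2, and 2÷4 = 0, so 3+2+0 = 5.
Friday + 5 ≡ Wednesday — that's 2238's doomsday.
In September the doomsday date is Sep 5.
Sep 20 is 15 days after Sep 5; 15 mod 7 = 1, so Wednesday + 1 = Thursday.
5700 mod 7 = 2, so 5700 days before a Thursday is Thursday − 2 = Tuesday.

Tuesday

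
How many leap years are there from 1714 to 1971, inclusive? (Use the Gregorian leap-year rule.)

62

Multiples of 4 in [1714,1971]: 64.
Of those, multiples of 100: 2 (not leap unless ÷400).
Multiples of 400: 0.
Leap years = 64 − 2 + 0 = 62.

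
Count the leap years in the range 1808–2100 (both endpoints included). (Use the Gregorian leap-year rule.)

72

Multiples of 4 in [1808,2100]: 74.
Of those, multiples of 100: 3 (not leap unless ÷400).
Multiples of 400: 1.
Leap years = 74 − 3 + 1 = 72.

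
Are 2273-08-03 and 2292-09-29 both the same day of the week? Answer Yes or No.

No

From Aug 3, 2273 to Sep 29, 2292 is 6997 days.
6997 mod 7 = 4, so they are different weekdays.
(Aug 3, 2273 is a Sunday; Sep 29, 2292 is a Thursday.)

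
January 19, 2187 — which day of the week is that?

Friday

Doomsday rule: the anchor day for the 2100s is Sunday. For year 87: 87÷12 = 7 r 3, and 3÷4 = 0, so 7+3+0 = 10.
Sunday + 10 ≡ Wednesday — that's 2187's doomsday.
In January the doomsday date is Jan 3 (2187 is not a leap year).
Jan 19 is 16 days after Jan 3; 16 mod 7 = 2, so Wednesday + 2 = Friday.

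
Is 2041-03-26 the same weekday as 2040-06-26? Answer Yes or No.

Yes

From Jun 26, 2040 to Mar 26, 2041 is 273 days.
273 mod 7 = 0, so they are the same weekday.
(Jun 26, 2040 is a Tuesday; Mar 26, 2041 is a Tuesday.)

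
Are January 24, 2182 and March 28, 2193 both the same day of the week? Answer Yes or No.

Yes

From Jan 24, 2182 to Mar 28, 2193 is 4081 days.
4081 mod 7 = 0, so they are the same weekday.
(Jan 24, 2182 is a Thursday; Mar 28, 2193 is a Thursday.)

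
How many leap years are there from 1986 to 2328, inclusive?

83

Multiples of 4 in [1986,2328]: 86.
Of those, multiples of 100: 4 (not leap unless ÷400).
Multiples of 400: 1.
Leap years = 86 − 4 + 1 = 83.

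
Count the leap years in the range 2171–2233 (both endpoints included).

15

Multiples of 4 in [2171,2233]: 16.
Of those, multiples of 100: 1 (not leap unless ÷400).
Multiples of 400: 0.
Leap years = 16 − 1 + 0 = 15.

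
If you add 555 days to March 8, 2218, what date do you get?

September 14, 2219

+365 (one year) → Mar 8, 2219 (190 left).
Mar has 31 days: +24 → Apr 1, 2219 (166 left).
Apr has 30 days: +30 → May 1, 2219 (136 left).
May has 31 days: +31 → Jun 1, 2219 (105 left).
Jun has 30 days: +30 → Jul 1, 2219 (75 left).
Jul has 31 days: +31 → Aug 1, 2219 (44 left).
Aug has 31 days: +31 → Sep 1, 2219 (13 left).
+13 → Sep 14, 2219.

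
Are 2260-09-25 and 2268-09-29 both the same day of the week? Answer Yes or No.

Yes

From Sep 25, 2260 to Sep 29, 2268 is 2926 days.
2926 mod 7 = 0, so they are the same weekday.
(Sep 25, 2260 is a Tuesday; Sep 29, 2268 is a Tuesday.)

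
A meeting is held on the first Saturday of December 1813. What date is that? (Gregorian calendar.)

December 4, 1813

December 1, 1813 is a Wednesday.
The first Saturday is therefore December 4 (3 days later).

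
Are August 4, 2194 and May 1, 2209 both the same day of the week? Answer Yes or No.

Yes

From Aug 4, 2194 to May 1, 2209 is 5383 days.
5383 mod 7 = 0, so they are the same weekday.
(Aug 4, 2194 is a Monday; May 1, 2209 is a Monday.)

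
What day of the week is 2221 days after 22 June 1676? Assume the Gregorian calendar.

First find the weekday of Jun 22, 1676. Doomsday rule: the anchor day for the 1600s is Tuesday. For year 76: 76÷12 = 6 r 4, and 4÷4 = 1, so 6+4+1 = 11.
Tuesday + 11 ≡ Saturday — that's 1676's doomsday.
In June the doomsday date is Jun 6.
Jun 22 is 16 days after Jun 6; 16 mod 7 = 2, so Saturday + 2 = Monday.
2221 mod 7 = 2, so 2221 days after a Monday is Monday + 2 = Wednesday.

Wednesday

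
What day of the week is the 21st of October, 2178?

Doomsday rule: the anchor day for the 2100s is Sunday. For year 78: 78÷12 = 6 r 6, and 6÷4 = 1, so 6+6+1 = 13.
Sunday + 13 ≡ Saturday — that's 2178's doomsday.
In October the doomsday date is Oct 10.
Oct 21 is 11 days after Oct 10; 11 mod 7 = 4, so Saturday + 4 = Wednesday.

Wednesday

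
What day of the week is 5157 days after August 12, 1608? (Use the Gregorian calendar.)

First find the weekday of Aug 12, 1608. Doomsday rule: the anchor day for the 1600s is Tuesday. For year 08: 8÷12 = 0 r 8, and 8÷4 = 2, so 0+8+2 = 10.
Tuesday + 10 ≡ Friday — that's 1608's doomsday.
In August the doomsday date is Aug 8.
Aug 12 is 4 days after Aug 8; 4 mod 7 = 4, so Friday + 4 = Tuesday.
5157 mod 7 = 5, so 5157 days after a Tuesday is Tuesday + 5 = Sunday.

Sunday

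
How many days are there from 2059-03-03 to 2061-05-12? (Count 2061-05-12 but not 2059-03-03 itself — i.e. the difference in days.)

801

Mar 3, 2059 → Mar 3, 2060: 366 days (Feb 29, 2060 is in that span).
Mar 3, 2060 → Mar 3, 2061: 365 days.
Mar 3, 2061 → Apr 3, 2061: 31 days (March has 31).
Apr 3, 2061 → May 3, 2061: 30 days (April has 30).
May 3, 2061 → May 12, 2061: 9 days.
Total: 801 days.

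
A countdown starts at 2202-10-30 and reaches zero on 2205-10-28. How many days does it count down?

1094

Oct 30, 2202 → Oct 30, 2203: 365 days.
Oct 30, 2203 → Oct 30, 2204: 366 days (Feb 29, 2204 is in that span).
Oct 30, 2204 → Nov 30, 2204: 31 days (October has 31).
Nov 30, 2204 → Dec 30, 2204: 30 days (November has 30).
Dec 30, 2204 → Jan 30, 2205: 31 days (December has 31).
Jan 30, 2205 → Feb 28, 2205: 29 days (January has 31).
Feb 28, 2205 → Mar 28, 2205: 28 days (February has 28).
Mar 28, 2205 → Apr 28, 2205: 31 days (March has 31).
Apr 28, 2205 → May 28, 2205: 30 days (April has 30).
May 28, 2205 → Jun 28, 2205: 31 days (May has 31).
Jun 28, 2205 → Jul 28, 2205: 30 days (June has 30).
Jul 28, 2205 → Aug 28, 2205: 31 days (July has 31).
Aug 28, 2205 → Sep 28, 2205: 31 days (August has 31).
Sep 28, 2205 → Oct 28, 2205: 30 days.
Total: 1094 days.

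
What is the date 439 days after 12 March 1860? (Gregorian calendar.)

May 25, 1861

+365 (one year) → Mar 12, 1861 (74 left).
Mar has 31 days: +20 → Apr 1, 1861 (54 left).
Apr has 30 days: +30 → May 1, 1861 (24 left).
+24 → May 25, 1861.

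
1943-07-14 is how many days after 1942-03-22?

Mar 22, 1942 → Mar 22, 1943: 365 days.
Mar 22, 1943 → Apr 22, 1943: 31 days (March has 31).
Apr 22, 1943 → May 22, 1943: 30 days (April has 30).
May 22, 1943 → Jun 22, 1943: 31 days (May has 31).
Jun 22, 1943 → Jul 14, 1943: 22 days.
Total: 479 days.

479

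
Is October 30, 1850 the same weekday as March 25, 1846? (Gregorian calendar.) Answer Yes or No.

From Mar 25, 1846 to Oct 30, 1850 is 1680 days.
1680 mod 7 = 0, so they are the same weekday.
(Mar 25, 1846 is a Wednesday; Oct 30, 1850 is a Wednesday.)

Yes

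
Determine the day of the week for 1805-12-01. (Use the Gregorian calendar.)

Sunday

Doomsday rule: the anchor day for the 1800s is Friday. For year 05: 5÷12 = 0 r 5, and 5÷4 = 1, so 0+5+1 = 6.
Friday + 6 ≡ Thursday — that's 1805's doomsday.
In December the doomsday date is Dec 12.
Dec 1 is 11 days before Dec 12; 11 mod 7 = 4, so Thursday − 4 = Sunday.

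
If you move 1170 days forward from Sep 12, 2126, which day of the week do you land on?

Friday

First find the weekday of Sep 12, 2126. Doomsday rule: the anchor day for the 2100s is Sunday. For year 26: 26÷12 = 2 r 2, and 2÷4 = 0, so 2+2+0 = 4.
Sunday + 4 ≡ Thursday — that's 2126's doomsday.
In September the doomsday date is Sep 5.
Sep 12 is 7 days after Sep 5; 7 mod 7 = 0, so Thursday + 0 = Thursday.
1170 mod 7 = 1, so 1170 days after a Thursday is Thursday + 1 = Friday.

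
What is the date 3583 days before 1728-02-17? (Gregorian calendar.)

April 27, 1718

−365 (one year) → Feb 17, 1727 (3218 left).
−365 (one year) → Feb 17, 1726 (2853 left).
−365 (one year) → Feb 17, 1725 (2488 left).
−366 (one year; includes Feb 29, 1724) → Feb 17, 1724 (2122 left).
−365 (one year) → Feb 17, 1723 (1757 left).
−365 (one year) → Feb 17, 1722 (1392 left).
−365 (one year) → Feb 17, 1721 (1027 left).
−366 (one year; includes Feb 29, 1720) → Feb 17, 1720 (661 left).
−365 (one year) → Feb 17, 1719 (296 left).
−17 → Jan 31, 1719 (end of Jan, 31 days; 279 left).
−31 → Dec 31, 1718 (end of Dec, 31 days; 248 left).
−31 → Nov 30, 1718 (end of Nov, 30 days; 217 left).
−30 → Oct 31, 1718 (end of Oct, 31 days; 187 left).
−31 → Sep 30, 1718 (end of Sep, 30 days; 156 left).
−30 → Aug 31, 1718 (end of Aug, 31 days; 126 left).
−31 → Jul 31, 1718 (end of Jul, 31 days; 95 left).
−31 → Jun 30, 1718 (end of Jun, 30 days; 64 left).
−30 → May 31, 1718 (end of May, 31 days; 34 left).
−31 → Apr 30, 1718 (end of Apr, 30 days; 3 left).
−3 → Apr 27, 1718.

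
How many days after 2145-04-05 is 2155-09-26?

3826

Apr 5, 2145 → Apr 5, 2146: 365 days.
Apr 5, 2146 → Apr 5, 2147: 365 days.
Apr 5, 2147 → Apr 5, 2148: 366 days (Feb 29, 2148 is in that span).
Apr 5, 2148 → Apr 5, 2149: 365 days.
Apr 5, 2149 → Apr 5, 2150: 365 days.
Apr 5, 2150 → Apr 5, 2151: 365 days.
Apr 5, 2151 → Apr 5, 2152: 366 days (Feb 29, 2152 is in that span).
Apr 5, 2152 → Apr 5, 2153: 365 days.
Apr 5, 2153 → Apr 5, 2154: 365 days.
Apr 5, 2154 → Apr 5, 2155: 365 days.
Apr 5, 2155 → May 5, 2155: 30 days (April has 30).
May 5, 2155 → Jun 5, 2155: 31 days (May has 31).
Jun 5, 2155 → Jul 5, 2155: 30 days (June has 30).
Jul 5, 2155 → Aug 5, 2155: 31 days (July has 31).
Aug 5, 2155 → Sep 5, 2155: 31 days (August has 31).
Sep 5, 2155 → Sep 26, 2155: 21 days.
Total: 3826 days.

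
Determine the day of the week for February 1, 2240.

Saturday

Doomsday rule: the anchor day for the 2200s is Friday. For year 40: 40÷12 = 3 r 4, and 4÷4 = 1, so 3+4+1 = 8.
Friday + 8 ≡ Saturday — that's 2240's doomsday.
In February the doomsday date is Feb 29 (2240 is a leap year (divisible by 4)).
Feb 1 is 28 days before Feb 29; 28 mod 7 = 0, so Saturday − 0 = Saturday.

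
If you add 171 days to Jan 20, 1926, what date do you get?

Jan has 31 days: +12 → Feb 1, 1926 (159 left).
Feb has 28 days: +28 → Mar 1, 1926 (131 left).
Mar has 31 days: +31 → Apr 1, 1926 (100 left).
Apr has 30 days: +30 → May 1, 1926 (70 left).
May has 31 days: +31 → Jun 1, 1926 (39 left).
Jun has 30 days: +30 → Jul 1, 1926 (9 left).
+9 → Jul 10, 1926.

July 10, 1926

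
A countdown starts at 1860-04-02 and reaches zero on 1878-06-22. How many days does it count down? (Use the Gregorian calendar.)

6655

Apr 2, 1860 → Apr 2, 1861: 365 days.
Apr 2, 1861 → Apr 2, 1862: 365 days.
Apr 2, 1862 → Apr 2, 1863: 365 days.
Apr 2, 1863 → Apr 2, 1864: 366 days (Feb 29, 1864 is in that span).
Apr 2, 1864 → Apr 2, 1865: 365 days.
Apr 2, 1865 → Apr 2, 1866: 365 days.
Apr 2, 1866 → Apr 2, 1867: 365 days.
Apr 2, 1867 → Apr 2, 1868: 366 days (Feb 29, 1868 is in that span).
Apr 2, 1868 → Apr 2, 1869: 365 days.
Apr 2, 1869 → Apr 2, 1870: 365 days.
Apr 2, 1870 → Apr 2, 1871: 365 days.
Apr 2, 1871 → Apr 2, 1872: 366 days (Feb 29, 1872 is in that span).
Apr 2, 1872 → Apr 2, 1873: 365 days.
Apr 2, 1873 → Apr 2, 1874: 365 days.
Apr 2, 1874 → Apr 2, 1875: 365 days.
Apr 2, 1875 → Apr 2, 1876: 366 days (Feb 29, 1876 is in that span).
Apr 2, 1876 → Apr 2, 1877: 365 days.
Apr 2, 1877 → Apr 2, 1878: 365 days.
Apr 2, 1878 → May 2, 1878: 30 days (April has 30).
May 2, 1878 → Jun 2, 1878: 31 days (May has 31).
Jun 2, 1878 → Jun 22, 1878: 20 days.
Total: 6655 days.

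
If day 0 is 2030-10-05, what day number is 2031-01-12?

Oct 5, 2030 → Nov 5, 2030: 31 days (October has 31).
Nov 5, 2030 → Dec 5, 2030: 30 days (November has 30).
Dec 5, 2030 → Jan 5, 2031: 31 days (December has 31).
Jan 5, 2031 → Jan 12, 2031: 7 days.
Total: 99 days.

99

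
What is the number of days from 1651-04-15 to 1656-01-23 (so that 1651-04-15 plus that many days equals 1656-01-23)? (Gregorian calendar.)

Apr 15, 1651 → Apr 15, 1652: 366 days (Feb 29, 1652 is in that span).
Apr 15, 1652 → Apr 15, 1653: 365 days.
Apr 15, 1653 → Apr 15, 1654: 365 days.
Apr 15, 1654 → Apr 15, 1655: 365 days.
Apr 15, 1655 → May 15, 1655: 30 days (April has 30).
May 15, 1655 → Jun 15, 1655: 31 days (May has 31).
Jun 15, 1655 → Jul 15, 1655: 30 days (June has 30).
Jul 15, 1655 → Aug 15, 1655: 31 days (July has 31).
Aug 15, 1655 → Sep 15, 1655: 31 days (August has 31).
Sep 15, 1655 → Oct 15, 1655: 30 days (September has 30).
Oct 15, 1655 → Nov 15, 1655: 31 days (October has 31).
Nov 15, 1655 → Dec 15, 1655: 30 days (November has 30).
Dec 15, 1655 → Jan 15, 1656: 31 days (December has 31).
Jan 15, 1656 → Jan 23, 1656: 8 days.
Total: 1744 days.

1744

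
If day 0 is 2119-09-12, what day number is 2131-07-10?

4319

Sep 12, 2119 → Sep 12, 2120: 366 days (Feb 29, 2120 is in that span).
Sep 12, 2120 → Sep 12, 2121: 365 days.
Sep 12, 2121 → Sep 12, 2122: 365 days.
Sep 12, 2122 → Sep 12, 2123: 365 days.
Sep 12, 2123 → Sep 12, 2124: 366 days (Feb 29, 2124 is in that span).
Sep 12, 2124 → Sep 12, 2125: 365 days.
Sep 12, 2125 → Sep 12, 2126: 365 days.
Sep 12, 2126 → Sep 12, 2127: 365 days.
Sep 12, 2127 → Sep 12, 2128: 366 days (Feb 29, 2128 is in that span).
Sep 12, 2128 → Sep 12, 2129: 365 days.
Sep 12, 2129 → Sep 12, 2130: 365 days.
Sep 12, 2130 → Oct 12, 2130: 30 days (September has 30).
Oct 12, 2130 → Nov 12, 2130: 31 days (October has 31).
Nov 12, 2130 → Dec 12, 2130: 30 days (November has 30).
Dec 12, 2130 → Jan 12, 2131: 31 days (December has 31).
Jan 12, 2131 → Feb 12, 2131: 31 days (January has 31).
Feb 12, 2131 → Mar 12, 2131: 28 days (February has 28).
Mar 12, 2131 → Apr 12, 2131: 31 days (March has 31).
Apr 12, 2131 → May 12, 2131: 30 days (April has 30).
May 12, 2131 → Jun 12, 2131: 31 days (May has 31).
Jun 12, 2131 → Jul 10, 2131: 28 days.
Total: 4319 days.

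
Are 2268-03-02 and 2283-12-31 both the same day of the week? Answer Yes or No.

Yes

From Mar 2, 2268 to Dec 31, 2283 is 5782 days.
5782 mod 7 = 0, so they are the same weekday.
(Mar 2, 2268 is a Monday; Dec 31, 2283 is a Monday.)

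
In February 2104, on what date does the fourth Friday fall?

February 1, 2104 is a Friday.
The first Friday is therefore February 1 (same day).
The fourth Friday is 1 + 3×7 = February 22.

February 22, 2104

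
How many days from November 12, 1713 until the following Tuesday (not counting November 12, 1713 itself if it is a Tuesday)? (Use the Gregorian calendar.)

Nov 12, 1713 is a Sunday.
From Sunday to the next Tuesday is 2 days.

2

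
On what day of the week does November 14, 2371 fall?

Sunday

Doomsday rule: the anchor day for the 2300s is Wednesday. For year 71: 71÷12 = 5 r 11, and 11÷4 = 2, so 5+11+2 = 18.
Wednesday + 18 ≡ Sunday — that's 2371's doomsday.
In November the doomsday date is Nov 7.
Nov 14 is 7 days after Nov 7; 7 mod 7 = 0, so Sunday + 0 = Sunday.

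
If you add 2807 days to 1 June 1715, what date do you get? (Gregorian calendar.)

+366 (one year; includes Feb 29, 1716) → Jun 1, 1716 (2441 left).
+365 (one year) → Jun 1, 1717 (2076 left).
+365 (one year) → Jun 1, 1718 (1711 left).
+365 (one year) → Jun 1, 1719 (1346 left).
+366 (one year; includes Feb 29, 1720) → Jun 1, 1720 (980 left).
+365 (one year) → Jun 1, 1721 (615 left).
+365 (one year) → Jun 1, 1722 (250 left).
Jun has 30 days: +30 → Jul 1, 1722 (220 left).
Jul has 31 days: +31 → Aug 1, 1722 (189 left).
Aug has 31 days: +31 → Sep 1, 1722 (158 left).
Sep has 30 days: +30 → Oct 1, 1722 (128 left).
Oct has 31 days: +31 → Nov 1, 1722 (97 left).
Nov has 30 days: +30 → Dec 1, 1722 (67 left).
Dec has 31 days: +31 → Jan 1, 1723 (36 left).
Jan has 31 days: +31 → Feb 1, 1723 (5 left).
+5 → Feb 6, 1723.

February 6, 1723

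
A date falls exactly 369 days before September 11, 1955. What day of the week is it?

Sep 11, 1955 is a Sunday.
369 mod 7 = 5, so 369 days before a Sunday is Sunday − 5 = Tuesday.

Tuesday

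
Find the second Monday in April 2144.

April 13, 2144

April 1, 2144 is a Wednesday.
The first Monday is therefore April 6 (5 days later).
The second Monday is 6 + 1×7 = April 13.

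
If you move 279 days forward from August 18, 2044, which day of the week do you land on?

Aug 18, 2044 is a Thursday.
279 mod 7 = 6, so 279 days after a Thursday is Thursday + 6 = Wednesday.

Wednesday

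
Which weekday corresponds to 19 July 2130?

Doomsday rule: the anchor day for the 2100s is Sunday. For year 30: 30÷12 = 2 r 6, and 6÷4 = 1, so 2+6+1 = 9.
Sunday + 9 ≡ Tuesday — that's 2130's doomsday.
In July the doomsday date is Jul 11.
Jul 19 is 8 days after Jul 11; 8 mod 7 = 1, so Tuesday + 1 = Wednesday.

Wednesday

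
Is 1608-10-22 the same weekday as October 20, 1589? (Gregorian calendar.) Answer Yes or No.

No

From Oct 20, 1589 to Oct 22, 1608 is 6942 days.
6942 mod 7 = 5, so they are different weekdays.
(Oct 20, 1589 is a Friday; Oct 22, 1608 is a Wednesday.)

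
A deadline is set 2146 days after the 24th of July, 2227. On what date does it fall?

June 8, 2233

+366 (one year; includes Feb 29, 2228) → Jul 24, 2228 (1780 left).
+365 (one year) → Jul 24, 2229 (1415 left).
+365 (one year) → Jul 24, 2230 (1050 left).
+365 (one year) → Jul 24, 2231 (685 left).
+366 (one year; includes Feb 29, 2232) → Jul 24, 2232 (319 left).
Jul has 31 days: +8 → Aug 1, 2232 (311 left).
Aug has 31 days: +31 → Sep 1, 2232 (280 left).
Sep has 30 days: +30 → Oct 1, 2232 (250 left).
Oct has 31 days: +31 → Nov 1, 2232 (219 left).
Nov has 30 days: +30 → Dec 1, 2232 (189 left).
Dec has 31 days: +31 → Jan 1, 2233 (158 left).
Jan has 31 days: +31 → Feb 1, 2233 (127 left).
Feb has 28 days: +28 → Mar 1, 2233 (99 left).
Mar has 31 days: +31 → Apr 1, 2233 (68 left).
Apr has 30 days: +30 → May 1, 2233 (38 left).
May has 31 days: +31 → Jun 1, 2233 (7 left).
+7 → Jun 8, 2233.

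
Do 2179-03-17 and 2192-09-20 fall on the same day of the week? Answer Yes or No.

From Mar 17, 2179 to Sep 20, 2192 is 4936 days.
4936 mod 7 = 1, so they are different weekdays.
(Mar 17, 2179 is a Wednesday; Sep 20, 2192 is a Thursday.)

No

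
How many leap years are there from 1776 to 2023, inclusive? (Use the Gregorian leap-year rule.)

60

Multiples of 4 in [1776,2023]: 62.
Of those, multiples of 100: 3 (not leap unless ÷400).
Multiples of 400: 1.
Leap years = 62 − 3 + 1 = 60.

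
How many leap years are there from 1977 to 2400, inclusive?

103

Multiples of 4 in [1977,2400]: 106.
Of those, multiples of 100: 5 (not leap unless ÷400).
Multiples of 400: 2.
Leap years = 106 − 5 + 2 = 103.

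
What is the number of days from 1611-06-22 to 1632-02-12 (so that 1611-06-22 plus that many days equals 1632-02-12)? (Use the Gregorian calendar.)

7540

Jun 22, 1611 → Jun 22, 1612: 366 days (Feb 29, 1612 is in that span).
Jun 22, 1612 → Jun 22, 1613: 365 days.
Jun 22, 1613 → Jun 22, 1614: 365 days.
Jun 22, 1614 → Jun 22, 1615: 365 days.
Jun 22, 1615 → Jun 22, 1616: 366 days (Feb 29, 1616 is in that span).
Jun 22, 1616 → Jun 22, 1617: 365 days.
Jun 22, 1617 → Jun 22, 1618: 365 days.
Jun 22, 1618 → Jun 22, 1619: 365 days.
Jun 22, 1619 → Jun 22, 1620: 366 days (Feb 29, 1620 is in that span).
Jun 22, 1620 → Jun 22, 1621: 365 days.
Jun 22, 1621 → Jun 22, 1622: 365 days.
Jun 22, 1622 → Jun 22, 1623: 365 days.
Jun 22, 1623 → Jun 22, 1624: 366 days (Feb 29, 1624 is in that span).
Jun 22, 1624 → Jun 22, 1625: 365 days.
Jun 22, 1625 → Jun 22, 1626: 365 days.
Jun 22, 1626 → Jun 22, 1627: 365 days.
Jun 22, 1627 → Jun 22, 1628: 366 days (Feb 29, 1628 is in that span).
Jun 22, 1628 → Jun 22, 1629: 365 days.
Jun 22, 1629 → Jun 22, 1630: 365 days.
Jun 22, 1630 → Jun 22, 1631: 365 days.
Jun 22, 1631 → Jul 22, 1631: 30 days (June has 30).
Jul 22, 1631 → Aug 22, 1631: 31 days (July has 31).
Aug 22, 1631 → Sep 22, 1631: 31 days (August has 31).
Sep 22, 1631 → Oct 22, 1631: 30 days (September has 30).
Oct 22, 1631 → Nov 22, 1631: 31 days (October has 31).
Nov 22, 1631 → Dec 22, 1631: 30 days (November has 30).
Dec 22, 1631 → Jan 22, 1632: 31 days (December has 31).
Jan 22, 1632 → Feb 12, 1632: 21 days.
Total: 7540 days.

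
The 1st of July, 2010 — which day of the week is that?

Thursday

January 1, 2010 is a Friday.
Jan 1, 2010 → Feb 1, 2010: 31 days (January has 31).
Feb 1, 2010 → Mar 1, 2010: 28 days (February has 28).
Mar 1, 2010 → Apr 1, 2010: 31 days (March has 31).
Apr 1, 2010 → May 1, 2010: 30 days (April has 30).
May 1, 2010 → Jun 1, 2010: 31 days (May has 31).
Jun 1, 2010 → Jul 1, 2010: 30 days.
Total: 181 days.
181 mod 7 = 6, so Friday + 6 = Thursday.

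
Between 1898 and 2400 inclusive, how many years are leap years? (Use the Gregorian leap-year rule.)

Multiples of 4 in [1898,2400]: 126.
Of those, multiples of 100: 6 (not leap unless ÷400).
Multiples of 400: 2.
Leap years = 126 − 6 + 2 = 122.

122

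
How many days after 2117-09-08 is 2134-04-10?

Sep 8, 2117 → Sep 8, 2118: 365 days.
Sep 8, 2118 → Sep 8, 2119: 365 days.
Sep 8, 2119 → Sep 8, 2120: 366 days (Feb 29, 2120 is in that span).
Sep 8, 2120 → Sep 8, 2121: 365 days.
Sep 8, 2121 → Sep 8, 2122: 365 days.
Sep 8, 2122 → Sep 8, 2123: 365 days.
Sep 8, 2123 → Sep 8, 2124: 366 days (Feb 29, 2124 is in that span).
Sep 8, 2124 → Sep 8, 2125: 365 days.
Sep 8, 2125 → Sep 8, 2126: 365 days.
Sep 8, 2126 → Sep 8, 2127: 365 days.
Sep 8, 2127 → Sep 8, 2128: 366 days (Feb 29, 2128 is in that span).
Sep 8, 2128 → Sep 8, 2129: 365 days.
Sep 8, 2129 → Sep 8, 2130: 365 days.
Sep 8, 2130 → Sep 8, 2131: 365 days.
Sep 8, 2131 → Sep 8, 2132: 366 days (Feb 29, 2132 is in that span).
Sep 8, 2132 → Sep 8, 2133: 365 days.
Sep 8, 2133 → Oct 8, 2133: 30 days (September has 30).
Oct 8, 2133 → Nov 8, 2133: 31 days (October has 31).
Nov 8, 2133 → Dec 8, 2133: 30 days (November has 30).
Dec 8, 2133 → Jan 8, 2134: 31 days (December has 31).
Jan 8, 2134 → Feb 8, 2134: 31 days (January has 31).
Feb 8, 2134 → Mar 8, 2134: 28 days (February has 28).
Mar 8, 2134 → Apr 8, 2134: 31 days (March has 31).
Apr 8, 2134 → Apr 10, 2134: 2 days.
Total: 6058 days.

6058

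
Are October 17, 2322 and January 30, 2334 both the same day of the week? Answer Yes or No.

From Oct 17, 2322 to Jan 30, 2334 is 4123 days.
4123 mod 7 = 0, so they are the same weekday.
(Oct 17, 2322 is a Tuesday; Jan 30, 2334 is a Tuesday.)

Yes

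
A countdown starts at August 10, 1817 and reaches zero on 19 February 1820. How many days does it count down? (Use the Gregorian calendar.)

923

Aug 10, 1817 → Aug 10, 1818: 365 days.
Aug 10, 1818 → Aug 10, 1819: 365 days.
Aug 10, 1819 → Sep 10, 1819: 31 days (August has 31).
Sep 10, 1819 → Oct 10, 1819: 30 days (September has 30).
Oct 10, 1819 → Nov 10, 1819: 31 days (October has 31).
Nov 10, 1819 → Dec 10, 1819: 30 days (November has 30).
Dec 10, 1819 → Jan 10, 1820: 31 days (December has 31).
Jan 10, 1820 → Feb 10, 1820: 31 days (January has 31).
Feb 10, 1820 → Feb 19, 1820: 9 days.
Total: 923 days.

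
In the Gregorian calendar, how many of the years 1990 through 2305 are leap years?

Multiples of 4 in [1990,2305]: 79.
Of those, multiples of 100: 4 (not leap unless ÷400).
Multiples of 400: 1.
Leap years = 79 − 4 + 1 = 76.

76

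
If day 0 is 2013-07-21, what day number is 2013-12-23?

155

Jul 21, 2013 → Aug 21, 2013: 31 days (July has 31).
Aug 21, 2013 → Sep 21, 2013: 31 days (August has 31).
Sep 21, 2013 → Oct 21, 2013: 30 days (September has 30).
Oct 21, 2013 → Nov 21, 2013: 31 days (October has 31).
Nov 21, 2013 → Dec 21, 2013: 30 days (November has 30).
Dec 21, 2013 → Dec 23, 2013: 2 days.
Total: 155 days.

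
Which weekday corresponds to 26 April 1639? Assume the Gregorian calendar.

Doomsday rule: the anchor day for the 1600s is Tuesday. For year 39: 39÷12 = 3 r 3, and 3÷4 = 0, so 3+3+0 = 6.
Tuesday + 6 ≡ Monday — that's 1639's doomsday.
In April the doomsday date is Apr 4.
Apr 26 is 22 days after Apr 4; 22 mod 7 = 1, so Monday + 1 = Tuesday.

Tuesday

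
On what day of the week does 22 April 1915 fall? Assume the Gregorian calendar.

Thursday

Doomsday rule: the anchor day for the 1900s is Wednesday. For year 15: 15÷12 = 1 r 3, and 3÷4 = 0, so 1+3+0 = 4.
Wednesday + 4 ≡ Sunday — that's 1915's doomsday.
In April the doomsday date is Apr 4.
Apr 22 is 18 days after Apr 4; 18 mod 7 = 4, so Sunday + 4 = Thursday.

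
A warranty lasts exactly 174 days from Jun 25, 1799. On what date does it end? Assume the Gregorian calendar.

December 16, 1799

Jun has 30 days: +6 → Jul 1, 1799 (168 left).
Jul has 31 days: +31 → Aug 1, 1799 (137 left).
Aug has 31 days: +31 → Sep 1, 1799 (106 left).
Sep has 30 days: +30 → Oct 1, 1799 (76 left).
Oct has 31 days: +31 → Nov 1, 1799 (45 left).
Nov has 30 days: +30 → Dec 1, 1799 (15 left).
+15 → Dec 16, 1799.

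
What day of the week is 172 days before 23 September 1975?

First find the weekday of Sep 23, 1975. Doomsday rule: the anchor day for the 1900s is Wednesday. For year 75: 75÷12 = 6 r 3, and 3÷4 = 0, so 6+3+0 = 9.
Wednesday + 9 ≡ Friday — that's 1975's doomsday.
In September the doomsday date is Sep 5.
Sep 23 is 18 days after Sep 5; 18 mod 7 = 4, so Friday + 4 = Tuesday.
172 mod 7 = 4, so 172 days before a Tuesday is Tuesday − 4 = Friday.

Friday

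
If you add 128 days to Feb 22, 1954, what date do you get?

June 30, 1954

Feb has 28 days: +7 → Mar 1, 1954 (121 left).
Mar has 31 days: +31 → Apr 1, 1954 (90 left).
Apr has 30 days: +30 → May 1, 1954 (60 left).
May has 31 days: +31 → Jun 1, 1954 (29 left).
+29 → Jun 30, 1954.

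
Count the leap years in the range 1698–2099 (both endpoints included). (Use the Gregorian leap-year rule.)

97

Multiples of 4 in [1698,2099]: 100.
Of those, multiples of 100: 4 (not leap unless ÷400).
Multiples of 400: 1.
Leap years = 100 − 4 + 1 = 97.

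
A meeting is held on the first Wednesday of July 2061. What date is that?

July 6, 2061

July 1, 2061 is a Friday.
The first Wednesday is therefore July 6 (5 days later).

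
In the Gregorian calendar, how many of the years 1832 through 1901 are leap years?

17

Multiples of 4 in [1832,1901]: 18.
Of those, multiples of 100: 1 (not leap unless ÷400).
Multiples of 400: 0.
Leap years = 18 − 1 + 0 = 17.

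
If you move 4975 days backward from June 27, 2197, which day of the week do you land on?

Thursday

Jun 27, 2197 is a Tuesday.
4975 mod 7 = 5, so 4975 days before a Tuesday is Tuesday − 5 = Thursday.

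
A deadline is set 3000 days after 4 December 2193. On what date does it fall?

+365 (one year) → Dec 4, 2194 (2635 left).
+365 (one year) → Dec 4, 2195 (2270 left).
+366 (one year; includes Feb 29, 2196) → Dec 4, 2196 (1904 left).
+365 (one year) → Dec 4, 2197 (1539 left).
+365 (one year) → Dec 4, 2198 (1174 left).
+365 (one year) → Dec 4, 2199 (809 left).
+365 (one year) → Dec 4, 2200 (444 left).
+365 (one year) → Dec 4, 2201 (79 left).
Dec has 31 days: +28 → Jan 1, 2202 (51 left).
Jan has 31 days: +31 → Feb 1, 2202 (20 left).
+20 → Feb 21, 2202.

February 21, 2202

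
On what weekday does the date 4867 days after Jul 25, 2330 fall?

First find the weekday of Jul 25, 2330. Doomsday rule: the anchor day for the 2300s is Wednesday. For year 30: 30÷12 = 2 r 6, and 6÷4 = 1, so 2+6+1 = 9.
Wednesday + 9 ≡ Friday — that's 2330's doomsday.
In July the doomsday date is Jul 11.
Jul 25 is 14 days after Jul 11; 14 mod 7 = 0, so Friday + 0 = Friday.
4867 mod 7 = 2, so 4867 days after a Friday is Friday + 2 = Sunday.

Sunday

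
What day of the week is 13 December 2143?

Friday

Doomsday rule: the anchor day for the 2100s is Sunday. For year 43: 43÷12 = 3 r 7, and 7÷4 = 1, so 3+7+1 = 11.
Sunday + 11 ≡ Thursday — that's 2143's doomsday.
In December the doomsday date is Dec 12.
Dec 13 is 1 day after Dec 12; 1 mod 7 = 1, so Thursday + 1 = Friday.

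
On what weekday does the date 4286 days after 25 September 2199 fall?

Friday

First find the weekday of Sep 25, 2199. Doomsday rule: the anchor day for the 2100s is Sunday. For year 99: 99÷12 = 8 r 3, and 3÷4 = 0, so 8+3+0 = 11.
Sunday + 11 ≡ Thursday — that's 2199's doomsday.
In September the doomsday date is Sep 5.
Sep 25 is 20 days after Sep 5; 20 mod 7 = 6, so Thursday + 6 = Wednesday.
4286 mod 7 = 2, so 4286 days after a Wednesday is Wednesday + 2 = Friday.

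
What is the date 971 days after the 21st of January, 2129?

+365 (one year) → Jan 21, 2130 (606 left).
+365 (one year) → Jan 21, 2131 (241 left).
Jan has 31 days: +11 → Feb 1, 2131 (230 left).
Feb has 28 days: +28 → Mar 1, 2131 (202 left).
Mar has 31 days: +31 → Apr 1, 2131 (171 left).
Apr has 30 days: +30 → May 1, 2131 (141 left).
May has 31 days: +31 → Jun 1, 2131 (110 left).
Jun has 30 days: +30 → Jul 1, 2131 (80 left).
Jul has 31 days: +31 → Aug 1, 2131 (49 left).
Aug has 31 days: +31 → Sep 1, 2131 (18 left).
+18 → Sep 19, 2131.

September 19, 2131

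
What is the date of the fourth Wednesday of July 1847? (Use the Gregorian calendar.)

July 1, 1847 is a Thursday.
The first Wednesday is therefore July 7 (6 days later).
The fourth Wednesday is 7 + 3×7 = July 28.

July 28, 1847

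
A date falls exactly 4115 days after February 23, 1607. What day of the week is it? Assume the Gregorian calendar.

First find the weekday of Feb 23, 1607. Doomsday rule: the anchor day for the 1600s is Tuesday. For year 07: 7÷12 = 0 r 7, and 7÷4 = 1, so 0+7+1 = 8.
Tuesday + 8 ≡ Wednesday — that's 1607's doomsday.
In February the doomsday date is Feb 28 (1607 is not a leap year).
Feb 23 is 5 days before Feb 28; 5 mod 7 = 5, so Wednesday − 5 = Friday.
4115 mod 7 = 6, so 4115 days after a Friday is Friday + 6 = Thursday.

Thursday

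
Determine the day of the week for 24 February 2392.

Monday

Doomsday rule: the anchor day for the 2300s is Wednesday. For year 92: 92÷12 = 7 r 8, and 8÷4 = 2, so 7+8+2 = 17.
Wednesday + 17 ≡ Saturday — that's 2392's doomsday.
In February the doomsday date is Feb 29 (2392 is a leap year (divisible by 4)).
Feb 24 is 5 days before Feb 29; 5 mod 7 = 5, so Saturday − 5 = Monday.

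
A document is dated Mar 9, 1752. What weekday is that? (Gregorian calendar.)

Thursday

Doomsday rule: the anchor day for the 1700s is Sunday. For year 52: 52÷12 = 4 r 4, and 4÷4 = 1, so 4+4+1 = 9.
Sunday + 9 ≡ Tuesday — that's 1752's doomsday.
In March the doomsday date is Mar 14.
Mar 9 is 5 days before Mar 14; 5 mod 7 = 5, so Tuesday − 5 = Thursday.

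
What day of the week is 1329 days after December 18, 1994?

Saturday

First find the weekday of Dec 18, 1994. Doomsday rule: the anchor day for the 1900s is Wednesday. For year 94: 94÷12 = 7 r 10, and 10÷4 = 2, so 7+10+2 = 19.
Wednesday + 19 ≡ Monday — that's 1994's doomsday.
In December the doomsday date is Dec 12.
Dec 18 is 6 days after Dec 12; 6 mod 7 = 6, so Monday + 6 = Sunday.
1329 mod 7 = 6, so 1329 days after a Sunday is Sunday + 6 = Saturday.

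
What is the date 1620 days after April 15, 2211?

+366 (one year; includes Feb 29, 2212) → Apr 15, 2212 (1254 left).
+365 (one year) → Apr 15, 2213 (889 left).
+365 (one year) → Apr 15, 2214 (524 left).
+365 (one year) → Apr 15, 2215 (159 left).
Apr has 30 days: +16 → May 1, 2215 (143 left).
May has 31 days: +31 → Jun 1, 2215 (112 left).
Jun has 30 days: +30 → Jul 1, 2215 (82 left).
Jul has 31 days: +31 → Aug 1, 2215 (51 left).
Aug has 31 days: +31 → Sep 1, 2215 (20 left).
+20 → Sep 21, 2215.

September 21, 2215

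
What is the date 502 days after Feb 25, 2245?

July 12, 2246

+365 (one year) → Feb 25, 2246 (137 left).
Feb has 28 days: +4 → Mar 1, 2246 (133 left).
Mar has 31 days: +31 → Apr 1, 2246 (102 left).
Apr has 30 days: +30 → May 1, 2246 (72 left).
May has 31 days: +31 → Jun 1, 2246 (41 left).
Jun has 30 days: +30 → Jul 1, 2246 (11 left).
+11 → Jul 12, 2246.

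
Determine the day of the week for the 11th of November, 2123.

January 1, 2123 is a Friday.
Jan 1, 2123 → Feb 1, 2123: 31 days (January has 31).
Feb 1, 2123 → Mar 1, 2123: 28 days (February has 28).
Mar 1, 2123 → Apr 1, 2123: 31 days (March has 31).
Apr 1, 2123 → May 1, 2123: 30 days (April has 30).
May 1, 2123 → Jun 1, 2123: 31 days (May has 31).
Jun 1, 2123 → Jul 1, 2123: 30 days (June has 30).
Jul 1, 2123 → Aug 1, 2123: 31 days (July has 31).
Aug 1, 2123 → Sep 1, 2123: 31 days (August has 31).
Sep 1, 2123 → Oct 1, 2123: 30 days (September has 30).
Oct 1, 2123 → Nov 1, 2123: 31 days (October has 31).
Nov 1, 2123 → Nov 11, 2123: 10 days.
Total: 314 days.
314 mod 7 = 6, so Friday + 6 = Thursday.

Thursday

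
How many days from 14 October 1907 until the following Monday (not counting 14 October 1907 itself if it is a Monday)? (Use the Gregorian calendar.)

7

Oct 14, 1907 is a Monday.
From Monday to the next Monday is 7 days.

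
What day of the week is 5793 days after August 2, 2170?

Monday

First find the weekday of Aug 2, 2170. Doomsday rule: the anchor day for the 2100s is Sunday. For year 70: 70÷12 = 5 r 10, and 10÷4 = 2, so 5+10+2 = 17.
Sunday + 17 ≡ Wednesday — that's 2170's doomsday.
In August the doomsday date is Aug 8.
Aug 2 is 6 days before Aug 8; 6 mod 7 = 6, so Wednesday − 6 = Thursday.
5793 mod 7 = 4, so 5793 days after a Thursday is Thursday + 4 = Monday.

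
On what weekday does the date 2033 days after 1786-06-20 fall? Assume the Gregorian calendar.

First find the weekday of Jun 20, 1786. Doomsday rule: the anchor day for the 1700s is Sunday. For year 86: 86÷12 = 7 r 2, and 2÷4 = 0, so 7+2+0 = 9.
Sunday + 9 ≡ Tuesday — that's 1786's doomsday.
In June the doomsday date is Jun 6.
Jun 20 is 14 days after Jun 6; 14 mod 7 = 0, so Tuesday + 0 = Tuesday.
2033 mod 7 = 3, so 2033 days after a Tuesday is Tuesday + 3 = Friday.

Friday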